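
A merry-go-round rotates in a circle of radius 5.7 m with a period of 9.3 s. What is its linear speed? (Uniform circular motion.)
v = 2πr/T = 2π×5.7/9.3 = 3.85 m/s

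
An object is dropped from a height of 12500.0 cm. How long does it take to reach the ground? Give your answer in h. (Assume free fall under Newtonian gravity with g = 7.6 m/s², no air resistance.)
t = √(2h/g) (with unit conversion) = 0.001593 h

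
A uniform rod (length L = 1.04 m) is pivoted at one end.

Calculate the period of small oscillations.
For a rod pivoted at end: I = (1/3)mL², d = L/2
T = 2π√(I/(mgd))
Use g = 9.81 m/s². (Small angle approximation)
I/m = (1/3)L² = 0.3605 m²; d = L/2 = 0.52 m
T = 2π√(I/(mgd)) = 2π√(0.3605/(9.81×0.52)) = 1.67 s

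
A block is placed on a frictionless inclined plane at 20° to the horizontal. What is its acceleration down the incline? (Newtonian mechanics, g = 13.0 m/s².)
a = g sin(θ) = 13.0 × sin(20°) = 13.0 × 0.342 = 4.45 m/s²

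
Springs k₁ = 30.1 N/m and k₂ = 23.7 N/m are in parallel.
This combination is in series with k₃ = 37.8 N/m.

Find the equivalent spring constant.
k₁₂ = k₁ + k₂ = 53.8 N/m (parallel)
1/k_eq = 1/k₁₂ + 1/k₃ → k_eq = 22.2 N/m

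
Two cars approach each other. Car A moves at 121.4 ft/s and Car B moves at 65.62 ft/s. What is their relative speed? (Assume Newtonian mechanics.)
v_rel = v_A + v_B = 121.4 + 65.62 = 187.0 ft/s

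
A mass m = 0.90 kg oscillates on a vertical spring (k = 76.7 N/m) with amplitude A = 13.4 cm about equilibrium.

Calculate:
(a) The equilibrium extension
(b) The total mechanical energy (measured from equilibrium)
x_eq = mg/k = 0.9×9.81/76.7 = 0.1151 m = 11.51 cm
E = ½kA² = ½×76.7×(0.134)² = 0.6886 J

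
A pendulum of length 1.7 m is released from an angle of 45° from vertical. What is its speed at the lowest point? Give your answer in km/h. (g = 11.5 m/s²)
h = L(1 − cosθ) = 1.7×(1 − cos45°) = 0.4979 m
v = √(2gh) = √(2×11.5×0.4979) = 3.384 m/s = 12.18 km/h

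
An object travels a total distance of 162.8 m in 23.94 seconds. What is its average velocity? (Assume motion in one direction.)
v_avg = Δd / Δt = 162.8 / 23.94 = 6.8 m/s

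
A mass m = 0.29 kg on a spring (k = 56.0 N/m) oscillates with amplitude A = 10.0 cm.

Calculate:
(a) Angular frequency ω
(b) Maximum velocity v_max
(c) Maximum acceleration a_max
ω = √(k/m) = √(56.0/0.29) = 13.9 rad/s
v_max = ωA = 13.9×0.1 = 1.39 m/s
a_max = ω²A = 13.9²×0.1 = 19.31 m/s²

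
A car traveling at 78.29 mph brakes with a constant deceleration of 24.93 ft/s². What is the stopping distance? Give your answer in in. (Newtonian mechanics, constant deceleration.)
d = v₀² / (2a) (with unit conversion) = 3173.0 in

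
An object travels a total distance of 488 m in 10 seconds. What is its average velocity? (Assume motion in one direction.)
v_avg = Δd / Δt = 488 / 10 = 48.8 m/s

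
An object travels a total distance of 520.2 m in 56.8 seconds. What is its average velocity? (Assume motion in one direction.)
v_avg = Δd / Δt = 520.2 / 56.8 = 9.16 m/s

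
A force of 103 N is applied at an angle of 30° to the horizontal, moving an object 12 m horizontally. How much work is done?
W = Fd cosθ = 103×12×cos(30°) = 1070.4 J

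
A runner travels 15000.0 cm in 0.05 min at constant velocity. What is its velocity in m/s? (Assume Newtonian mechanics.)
v = d/t (with unit conversion) = 50.0 m/s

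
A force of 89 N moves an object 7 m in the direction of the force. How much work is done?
W = Fd = 89×7 = 623.0 J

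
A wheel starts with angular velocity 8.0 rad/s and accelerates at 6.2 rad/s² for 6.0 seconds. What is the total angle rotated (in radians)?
θ = ω₀t + ½αt² = 8.0×6.0 + ½×6.2×6.0² = 159.6 rad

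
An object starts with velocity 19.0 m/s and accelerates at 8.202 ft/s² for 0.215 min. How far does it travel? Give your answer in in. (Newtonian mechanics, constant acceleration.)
d = v₀t + ½at² (with unit conversion) = 17840.0 in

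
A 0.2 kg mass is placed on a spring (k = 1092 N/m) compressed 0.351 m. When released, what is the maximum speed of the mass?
½kx² = ½mv² → v = x√(k/m) = 0.351×√(1092/0.2) = 25.94 m/s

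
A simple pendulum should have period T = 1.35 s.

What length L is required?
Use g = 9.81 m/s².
T = 2π√(L/g) → L = g(T/2π)² = 9.81×(1.35/2π)² = 0.4529 m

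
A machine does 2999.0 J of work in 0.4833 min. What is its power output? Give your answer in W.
P = W/t = 2999 J / 29 s = 103.4 W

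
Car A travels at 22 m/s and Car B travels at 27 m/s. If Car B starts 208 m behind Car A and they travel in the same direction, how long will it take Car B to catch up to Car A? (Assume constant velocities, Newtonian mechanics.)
Relative speed: v_rel = 27 - 22 = 5 m/s
Time to catch: t = d₀/v_rel = 208/5 = 41.6 s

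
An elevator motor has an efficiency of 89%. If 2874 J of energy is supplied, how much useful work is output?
W_out = η × W_in = 0.89 × 2874 = 2557.9 J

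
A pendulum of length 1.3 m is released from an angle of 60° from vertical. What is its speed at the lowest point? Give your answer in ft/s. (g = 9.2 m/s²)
h = L(1 − cosθ) = 1.3×(1 − cos60°) = 0.65 m
v = √(2gh) = √(2×9.2×0.65) = 3.458 m/s = 11.35 ft/s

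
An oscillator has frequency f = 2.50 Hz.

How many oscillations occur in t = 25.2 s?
n = f×t = 2.5×25.2 = 63 oscillations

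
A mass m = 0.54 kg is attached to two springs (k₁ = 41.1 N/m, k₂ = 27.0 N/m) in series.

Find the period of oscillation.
k_eq = k₁k₂/(k₁+k₂) = 16.3 N/m
T = 2π√(m/k_eq) = 2π√(0.54/16.3) = 1.144 s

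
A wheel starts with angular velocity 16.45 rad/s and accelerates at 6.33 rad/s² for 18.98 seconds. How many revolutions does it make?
θ = ω₀t + ½αt² = 16.45×18.98 + ½×6.33×18.98² = 1452.38 rad
Revolutions = θ/(2π) = 1452.38/(2π) = 231.15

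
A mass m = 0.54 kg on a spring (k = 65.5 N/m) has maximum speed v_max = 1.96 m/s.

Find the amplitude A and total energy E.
½mv²_max = ½kA² → A = v_max√(m/k) = 1.96×√(0.54/65.5) = 0.178 m = 17.8 cm
E = ½mv²_max = ½×0.54×1.96² = 1.037 J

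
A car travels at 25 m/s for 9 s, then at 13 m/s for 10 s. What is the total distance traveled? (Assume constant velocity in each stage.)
d₁ = v₁t₁ = 25 × 9 = 225 m
d₂ = v₂t₂ = 13 × 10 = 130 m
d_total = 225 + 130 = 355 m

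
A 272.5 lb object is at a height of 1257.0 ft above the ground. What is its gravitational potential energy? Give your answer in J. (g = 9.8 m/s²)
PE = mgh = 123.6 kg × 9.8 m/s² × 383.1 m = 4.641e+05 J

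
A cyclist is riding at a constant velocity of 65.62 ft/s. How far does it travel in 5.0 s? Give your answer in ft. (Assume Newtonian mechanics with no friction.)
d = vt (with unit conversion) = 328.1 ft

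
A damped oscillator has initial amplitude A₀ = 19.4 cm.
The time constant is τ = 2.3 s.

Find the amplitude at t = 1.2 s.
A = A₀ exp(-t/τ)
A = A₀ exp(−t/τ) = 19.4×exp(−1.2/2.3) = 11.51 cm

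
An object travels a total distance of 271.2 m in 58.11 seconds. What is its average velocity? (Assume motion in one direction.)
v_avg = Δd / Δt = 271.2 / 58.11 = 4.67 m/s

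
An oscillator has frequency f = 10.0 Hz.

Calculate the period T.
T = 1/f = 1/10.0 = 0.1 s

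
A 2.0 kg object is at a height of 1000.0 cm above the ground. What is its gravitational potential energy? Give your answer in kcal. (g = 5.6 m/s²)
PE = mgh = 2 kg × 5.6 m/s² × 10 m = 112 J = 0.02677 kcal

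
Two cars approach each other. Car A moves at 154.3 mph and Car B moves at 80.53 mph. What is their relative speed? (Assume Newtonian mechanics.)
v_rel = v_A + v_B = 154.3 + 80.53 = 234.8 mph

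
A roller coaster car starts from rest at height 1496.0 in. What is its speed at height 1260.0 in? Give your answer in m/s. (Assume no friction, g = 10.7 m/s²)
mgh₁ = ½mv₂² + mgh₂ → v₂ = √(2g(h₁−h₂)) = √(2×10.7×(38−32)) = 11.33 m/s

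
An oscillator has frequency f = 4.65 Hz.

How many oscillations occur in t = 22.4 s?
n = f×t = 4.65×22.4 = 104.2 oscillations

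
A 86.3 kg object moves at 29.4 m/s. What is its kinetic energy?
KE = ½mv² = ½×86.3×29.4² = 37297.13 J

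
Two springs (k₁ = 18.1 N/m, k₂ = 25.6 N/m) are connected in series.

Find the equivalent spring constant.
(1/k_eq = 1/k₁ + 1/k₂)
1/k_eq = 1/18.1 + 1/25.6 = 0.094311; k_eq = 10.6 N/m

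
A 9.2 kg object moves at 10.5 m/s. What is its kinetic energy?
KE = ½mv² = ½×9.2×10.5² = 507.15 J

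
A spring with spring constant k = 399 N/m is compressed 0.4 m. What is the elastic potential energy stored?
PE = ½kx² = ½×399×0.4² = 31.92 J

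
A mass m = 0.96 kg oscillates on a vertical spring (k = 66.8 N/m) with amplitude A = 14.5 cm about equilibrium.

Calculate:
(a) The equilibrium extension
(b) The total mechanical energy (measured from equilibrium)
x_eq = mg/k = 0.96×9.81/66.8 = 0.141 m = 14.1 cm
E = ½kA² = ½×66.8×(0.145)² = 0.7022 J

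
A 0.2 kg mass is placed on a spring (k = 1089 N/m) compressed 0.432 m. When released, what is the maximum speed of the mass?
½kx² = ½mv² → v = x√(k/m) = 0.432×√(1089/0.2) = 31.88 m/s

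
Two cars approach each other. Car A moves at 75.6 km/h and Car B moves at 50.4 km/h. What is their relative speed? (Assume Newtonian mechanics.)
v_rel = v_A + v_B = 75.6 + 50.4 = 126.0 km/h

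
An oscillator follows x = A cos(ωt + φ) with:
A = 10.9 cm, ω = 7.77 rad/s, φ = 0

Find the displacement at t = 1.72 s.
x = A cos(ωt + φ) = 10.9×cos(7.77×1.72 + 0) = 7.609 cm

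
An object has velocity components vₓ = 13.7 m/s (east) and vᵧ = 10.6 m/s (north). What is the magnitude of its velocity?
|v| = √(vₓ² + vᵧ²) = √(13.7² + 10.6²) = √(300.05) = 17.32 m/s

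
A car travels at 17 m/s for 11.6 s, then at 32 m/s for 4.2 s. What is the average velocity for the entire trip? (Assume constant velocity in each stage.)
d₁ = v₁t₁ = 17 × 11.6 = 197.2 m
d₂ = v₂t₂ = 32 × 4.2 = 134.4 m
d_total = 331.6 m, t_total = 15.8 s
v_avg = d_total/t_total = 331.6/15.8 = 20.99 m/s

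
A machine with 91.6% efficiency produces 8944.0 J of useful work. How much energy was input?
W_in = W_out/η = 8944.0/0.916 = 9764.2 J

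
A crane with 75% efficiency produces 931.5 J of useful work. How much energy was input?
W_in = W_out/η = 931.5/0.75 = 1242.0 J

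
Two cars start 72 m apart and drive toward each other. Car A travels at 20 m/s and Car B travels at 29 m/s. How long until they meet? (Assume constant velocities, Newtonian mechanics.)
Combined speed: v_combined = 20 + 29 = 49 m/s
Time to meet: t = d/49 = 72/49 = 1.47 s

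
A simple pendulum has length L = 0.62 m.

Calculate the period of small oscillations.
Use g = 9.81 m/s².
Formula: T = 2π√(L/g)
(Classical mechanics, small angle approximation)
T = 2π√(L/g) = 2π√(0.62/9.81) = 1.58 s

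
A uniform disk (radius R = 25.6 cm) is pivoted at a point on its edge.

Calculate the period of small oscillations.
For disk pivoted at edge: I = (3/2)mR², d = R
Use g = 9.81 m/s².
I/m = (3/2)R² = 0.0983 m²; d = R = 0.256 m
T = 2π√((3/2)R²/(gR)) = 2π√(3R/(2g)) = 1.243 s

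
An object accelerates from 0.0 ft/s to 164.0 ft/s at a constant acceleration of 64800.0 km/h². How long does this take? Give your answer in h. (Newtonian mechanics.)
t = (v - v₀)/a (with unit conversion) = 0.002777 h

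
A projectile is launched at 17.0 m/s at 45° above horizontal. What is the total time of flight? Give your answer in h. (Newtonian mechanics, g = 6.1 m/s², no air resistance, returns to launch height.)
T = 2v₀sin(θ)/g (with unit conversion) = 0.001095 h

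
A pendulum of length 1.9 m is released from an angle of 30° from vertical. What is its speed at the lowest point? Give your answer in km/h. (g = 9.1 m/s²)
h = L(1 − cosθ) = 1.9×(1 − cos30°) = 0.2546 m
v = √(2gh) = √(2×9.1×0.2546) = 2.152 m/s = 7.749 km/h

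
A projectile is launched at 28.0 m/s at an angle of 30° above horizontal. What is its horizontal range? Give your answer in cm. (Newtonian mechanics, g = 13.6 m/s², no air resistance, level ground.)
R = v₀² sin(2θ) / g (with unit conversion) = 4992.0 cm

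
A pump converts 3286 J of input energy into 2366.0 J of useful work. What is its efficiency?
η = W_out/W_in = 2366.0/3286 = 0.72 = 72.0%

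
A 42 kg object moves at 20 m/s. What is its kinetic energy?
KE = ½mv² = ½×42×20² = 8400.0 J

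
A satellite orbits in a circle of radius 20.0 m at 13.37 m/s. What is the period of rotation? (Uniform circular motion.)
T = 2πr/v = 2π×20.0/13.37 = 9.4 s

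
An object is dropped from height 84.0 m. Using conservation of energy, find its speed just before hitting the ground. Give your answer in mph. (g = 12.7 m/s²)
mgh = ½mv² → v = √(2gh) = √(2×12.7×84) = 46.19 m/s = 103.3 mph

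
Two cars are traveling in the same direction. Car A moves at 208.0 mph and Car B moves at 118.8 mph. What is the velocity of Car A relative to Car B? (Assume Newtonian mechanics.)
v_rel = v_A - v_B = 208.0 - 118.8 = 89.2 mph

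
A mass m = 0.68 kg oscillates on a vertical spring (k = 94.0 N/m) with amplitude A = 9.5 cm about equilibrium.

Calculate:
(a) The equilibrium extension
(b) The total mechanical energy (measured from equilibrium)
x_eq = mg/k = 0.68×9.81/94.0 = 0.07097 m = 7.097 cm
E = ½kA² = ½×94.0×(0.095)² = 0.4242 J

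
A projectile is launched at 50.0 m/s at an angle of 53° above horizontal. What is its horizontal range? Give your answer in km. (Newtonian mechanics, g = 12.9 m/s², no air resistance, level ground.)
R = v₀² sin(2θ) / g (with unit conversion) = 0.1863 km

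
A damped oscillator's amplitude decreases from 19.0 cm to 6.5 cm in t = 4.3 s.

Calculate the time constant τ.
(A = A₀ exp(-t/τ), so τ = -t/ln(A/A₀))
A/A₀ = 6.5/19.0 = 0.3421; ln(A/A₀) = -1.073
τ = −t/ln(A/A₀) = −4.3/-1.073 = 4.009 s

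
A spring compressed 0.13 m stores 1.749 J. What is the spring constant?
PE = ½kx² → k = 2PE/x² = 2×1.749/0.13² = 207.0 N/m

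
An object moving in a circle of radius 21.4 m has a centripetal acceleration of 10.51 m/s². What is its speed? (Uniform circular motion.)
v = √(a_c × r) = √(10.51 × 21.4) = 15.0 m/s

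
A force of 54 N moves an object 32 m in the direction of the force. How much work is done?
W = Fd = 54×32 = 1728.0 J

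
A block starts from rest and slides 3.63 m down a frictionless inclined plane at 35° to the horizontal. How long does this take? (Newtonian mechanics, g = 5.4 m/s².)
a = g sin(θ) = 5.4 × sin(35°) = 3.1 m/s²
t = √(2d/a) = √(2 × 3.63 / 3.1) = 1.53 s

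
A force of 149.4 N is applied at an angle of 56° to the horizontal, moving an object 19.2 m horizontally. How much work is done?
W = Fd cosθ = 149.4×19.2×cos(56°) = 1604.0 J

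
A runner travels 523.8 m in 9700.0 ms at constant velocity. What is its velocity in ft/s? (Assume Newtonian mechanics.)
v = d/t (with unit conversion) = 177.2 ft/s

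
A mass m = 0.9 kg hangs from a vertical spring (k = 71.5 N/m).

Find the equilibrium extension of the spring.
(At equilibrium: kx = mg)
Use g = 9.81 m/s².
x_eq = mg/k = 0.9×9.81/71.5 = 0.1235 m = 12.35 cm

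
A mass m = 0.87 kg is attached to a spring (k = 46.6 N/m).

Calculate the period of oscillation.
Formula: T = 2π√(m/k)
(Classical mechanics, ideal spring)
T = 2π√(m/k) = 2π√(0.87/46.6) = 0.8585 s; f = 1/T = 1.165 Hz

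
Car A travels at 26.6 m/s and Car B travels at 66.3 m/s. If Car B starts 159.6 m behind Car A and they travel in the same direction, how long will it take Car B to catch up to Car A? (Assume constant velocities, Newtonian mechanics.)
Relative speed: v_rel = 66.3 - 26.6 = 39.7 m/s
Time to catch: t = d₀/v_rel = 159.6/39.7 = 4.02 s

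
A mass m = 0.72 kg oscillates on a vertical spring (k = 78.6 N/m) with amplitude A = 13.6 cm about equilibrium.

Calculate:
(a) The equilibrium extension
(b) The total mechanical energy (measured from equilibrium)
x_eq = mg/k = 0.72×9.81/78.6 = 0.08986 m = 8.986 cm
E = ½kA² = ½×78.6×(0.136)² = 0.7269 J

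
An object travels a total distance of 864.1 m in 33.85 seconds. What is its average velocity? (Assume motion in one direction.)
v_avg = Δd / Δt = 864.1 / 33.85 = 25.53 m/s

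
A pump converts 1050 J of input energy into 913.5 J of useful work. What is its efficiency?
η = W_out/W_in = 913.5/1050 = 0.87 = 87.0%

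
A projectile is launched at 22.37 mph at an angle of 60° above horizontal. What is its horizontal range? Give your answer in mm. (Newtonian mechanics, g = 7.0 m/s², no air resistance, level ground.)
R = v₀² sin(2θ) / g (with unit conversion) = 12370.0 mm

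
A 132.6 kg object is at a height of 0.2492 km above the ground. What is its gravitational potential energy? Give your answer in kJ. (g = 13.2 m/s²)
PE = mgh = 132.6 kg × 13.2 m/s² × 249.2 m = 4.362e+05 J = 436.2 kJ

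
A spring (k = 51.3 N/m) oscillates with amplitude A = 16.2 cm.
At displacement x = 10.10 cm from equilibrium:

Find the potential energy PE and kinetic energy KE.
E_total = ½kA² = ½×51.3×(0.162)² = 0.6732 J
PE = ½kx² = ½×51.3×(0.101)² = 0.2617 J
KE = E_total − PE = 0.4115 J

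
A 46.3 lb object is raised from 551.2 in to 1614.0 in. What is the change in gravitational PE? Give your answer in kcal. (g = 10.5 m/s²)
ΔPE = mg(h₂ − h₁) = 21 kg × 10.5 m/s² × (41 − 14) m = 5953 J = 1.423 kcal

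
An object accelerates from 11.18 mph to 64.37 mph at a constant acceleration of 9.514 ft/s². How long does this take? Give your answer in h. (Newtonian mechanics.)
t = (v - v₀)/a (with unit conversion) = 0.002278 h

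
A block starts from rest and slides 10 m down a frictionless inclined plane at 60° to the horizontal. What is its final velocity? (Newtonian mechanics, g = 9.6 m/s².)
a = g sin(θ) = 9.6 × sin(60°) = 8.31 m/s²
v = √(2ad) = √(2 × 8.31 × 10) = 12.89 m/s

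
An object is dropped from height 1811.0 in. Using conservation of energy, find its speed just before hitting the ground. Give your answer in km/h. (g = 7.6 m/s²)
mgh = ½mv² → v = √(2gh) = √(2×7.6×46) = 26.44 m/s = 95.19 km/h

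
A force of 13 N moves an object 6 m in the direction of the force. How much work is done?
W = Fd = 13×6 = 78.0 J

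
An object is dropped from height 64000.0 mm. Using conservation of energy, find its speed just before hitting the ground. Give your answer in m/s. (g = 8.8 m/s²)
mgh = ½mv² → v = √(2gh) = √(2×8.8×64) = 33.56 m/s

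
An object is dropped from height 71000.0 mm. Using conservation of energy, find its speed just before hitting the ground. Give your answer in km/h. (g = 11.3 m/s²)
mgh = ½mv² → v = √(2gh) = √(2×11.3×71) = 40.06 m/s = 144.2 km/h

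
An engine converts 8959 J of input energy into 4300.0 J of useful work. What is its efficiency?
η = W_out/W_in = 4300.0/8959 = 0.48 = 48.0%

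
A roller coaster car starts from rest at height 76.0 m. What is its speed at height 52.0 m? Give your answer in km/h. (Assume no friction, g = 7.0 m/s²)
mgh₁ = ½mv₂² + mgh₂ → v₂ = √(2g(h₁−h₂)) = √(2×7.0×(76−52)) = 18.33 m/s = 65.99 km/h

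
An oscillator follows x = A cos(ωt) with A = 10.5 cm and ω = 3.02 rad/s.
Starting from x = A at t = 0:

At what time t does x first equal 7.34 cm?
cos(ωt) = x/A = 7.34/10.5 = 0.699
ωt = arccos(0.699) = 0.7967 rad
t = 0.7967/3.02 = 0.2638 s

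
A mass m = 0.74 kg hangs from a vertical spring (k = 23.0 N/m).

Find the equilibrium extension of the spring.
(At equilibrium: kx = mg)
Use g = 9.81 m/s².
x_eq = mg/k = 0.74×9.81/23.0 = 0.3156 m = 31.56 cm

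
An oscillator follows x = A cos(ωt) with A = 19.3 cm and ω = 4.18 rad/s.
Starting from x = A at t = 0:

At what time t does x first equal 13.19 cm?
cos(ωt) = x/A = 13.19/19.3 = 0.6834
ωt = arccos(0.6834) = 0.8184 rad
t = 0.8184/4.18 = 0.1958 s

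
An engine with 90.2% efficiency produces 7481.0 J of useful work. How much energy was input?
W_in = W_out/η = 7481.0/0.902 = 8293.8 J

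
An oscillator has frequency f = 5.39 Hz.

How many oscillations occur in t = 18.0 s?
n = f×t = 5.39×18.0 = 97.02 oscillations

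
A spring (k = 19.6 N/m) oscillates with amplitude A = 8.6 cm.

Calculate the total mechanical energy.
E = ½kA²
E = ½kA² = ½×19.6×(0.086)² = 0.07248 J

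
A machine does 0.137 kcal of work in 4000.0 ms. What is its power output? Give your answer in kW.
P = W/t = 573.2 J / 4 s = 143.3 W = 0.1433 kW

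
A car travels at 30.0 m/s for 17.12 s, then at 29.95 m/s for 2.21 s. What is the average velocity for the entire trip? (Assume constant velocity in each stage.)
d₁ = v₁t₁ = 30.0 × 17.12 = 513.6 m
d₂ = v₂t₂ = 29.95 × 2.21 = 66.1895 m
d_total = 579.79 m, t_total = 19.33 s
v_avg = d_total/t_total = 579.79/19.33 = 29.99 m/s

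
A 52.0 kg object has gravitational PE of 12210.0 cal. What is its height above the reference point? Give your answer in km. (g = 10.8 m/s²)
PE = mgh → h = PE/(mg) = 5.109e+04 J / (52 kg × 10.8 m/s²) = 90.97 m = 0.09097 km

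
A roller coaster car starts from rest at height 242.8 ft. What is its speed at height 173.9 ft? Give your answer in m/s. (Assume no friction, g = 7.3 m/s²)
mgh₁ = ½mv₂² + mgh₂ → v₂ = √(2g(h₁−h₂)) = √(2×7.3×(74.01−53)) = 17.51 m/s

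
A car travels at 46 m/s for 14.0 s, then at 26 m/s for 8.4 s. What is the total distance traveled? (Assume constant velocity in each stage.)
d₁ = v₁t₁ = 46 × 14.0 = 644 m
d₂ = v₂t₂ = 26 × 8.4 = 218.4 m
d_total = 644 + 218.4 = 862.4 m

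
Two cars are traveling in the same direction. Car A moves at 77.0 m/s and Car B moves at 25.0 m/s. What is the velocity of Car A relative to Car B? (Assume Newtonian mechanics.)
v_rel = v_A - v_B = 77.0 - 25.0 = 52.0 m/s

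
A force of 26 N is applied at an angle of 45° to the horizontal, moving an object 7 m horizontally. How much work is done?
W = Fd cosθ = 26×7×cos(45°) = 128.69 J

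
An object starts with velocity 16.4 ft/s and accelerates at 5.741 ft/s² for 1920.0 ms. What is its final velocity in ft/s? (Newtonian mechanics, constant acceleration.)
v = v₀ + at (with unit conversion) = 27.42 ft/s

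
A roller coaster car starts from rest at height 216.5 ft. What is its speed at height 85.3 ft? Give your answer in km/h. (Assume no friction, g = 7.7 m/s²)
mgh₁ = ½mv₂² + mgh₂ → v₂ = √(2g(h₁−h₂)) = √(2×7.7×(65.99−26)) = 24.82 m/s = 89.34 km/h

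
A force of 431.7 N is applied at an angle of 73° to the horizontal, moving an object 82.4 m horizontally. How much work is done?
W = Fd cosθ = 431.7×82.4×cos(73°) = 10400.0 J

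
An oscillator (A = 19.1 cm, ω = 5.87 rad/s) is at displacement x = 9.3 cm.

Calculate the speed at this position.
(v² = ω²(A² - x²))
v = ω√(A² − x²) = 5.87×√(0.191² − 0.093²) = 0.9793 m/s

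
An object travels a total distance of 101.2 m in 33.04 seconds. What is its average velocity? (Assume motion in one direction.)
v_avg = Δd / Δt = 101.2 / 33.04 = 3.06 m/s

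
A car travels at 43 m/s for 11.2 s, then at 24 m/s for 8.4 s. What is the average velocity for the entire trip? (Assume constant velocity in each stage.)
d₁ = v₁t₁ = 43 × 11.2 = 481.6 m
d₂ = v₂t₂ = 24 × 8.4 = 201.6 m
d_total = 683.2 m, t_total = 19.6 s
v_avg = d_total/t_total = 683.2/19.6 = 34.86 m/s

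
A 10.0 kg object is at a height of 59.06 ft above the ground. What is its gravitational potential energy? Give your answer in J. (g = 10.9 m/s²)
PE = mgh = 10 kg × 10.9 m/s² × 18 m = 1962 J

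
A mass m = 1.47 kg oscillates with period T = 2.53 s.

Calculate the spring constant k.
T = 2π√(m/k) → k = m(2π/T)² = 1.47×(2π/2.53)² = 9.066 N/m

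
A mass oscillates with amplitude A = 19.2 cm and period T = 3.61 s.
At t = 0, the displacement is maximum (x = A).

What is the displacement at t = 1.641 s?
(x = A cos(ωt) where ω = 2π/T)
ω = 2π/T = 2π/3.61 = 1.74 rad/s
x = A cos(ωt) = 19.2×cos(1.74×1.641) = -18.42 cm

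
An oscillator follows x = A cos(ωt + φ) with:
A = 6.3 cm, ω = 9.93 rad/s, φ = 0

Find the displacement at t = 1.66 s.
x = A cos(ωt + φ) = 6.3×cos(9.93×1.66 + 0) = -4.497 cm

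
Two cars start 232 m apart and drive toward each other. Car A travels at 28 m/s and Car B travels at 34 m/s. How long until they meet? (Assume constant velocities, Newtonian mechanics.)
Combined speed: v_combined = 28 + 34 = 62 m/s
Time to meet: t = d/62 = 232/62 = 3.74 s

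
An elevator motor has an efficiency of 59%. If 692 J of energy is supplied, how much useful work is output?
W_out = η × W_in = 0.59 × 692 = 408.28 J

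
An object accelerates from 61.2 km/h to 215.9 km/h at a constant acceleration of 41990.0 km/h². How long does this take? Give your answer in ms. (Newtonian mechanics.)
t = (v - v₀)/a (with unit conversion) = 13260.0 ms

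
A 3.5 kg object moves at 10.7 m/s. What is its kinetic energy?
KE = ½mv² = ½×3.5×10.7² = 200.3575 J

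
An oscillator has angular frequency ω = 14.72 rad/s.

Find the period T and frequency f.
T = 2π/ω = 2π/14.72 = 0.4268 s; f = ω/2π = 2.343 Hz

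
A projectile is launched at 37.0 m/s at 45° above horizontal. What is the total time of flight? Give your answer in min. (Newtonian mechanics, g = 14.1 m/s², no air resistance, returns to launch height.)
T = 2v₀sin(θ)/g (with unit conversion) = 0.06185 min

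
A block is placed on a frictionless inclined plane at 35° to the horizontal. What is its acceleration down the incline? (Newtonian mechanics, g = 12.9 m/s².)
a = g sin(θ) = 12.9 × sin(35°) = 12.9 × 0.5736 = 7.4 m/s²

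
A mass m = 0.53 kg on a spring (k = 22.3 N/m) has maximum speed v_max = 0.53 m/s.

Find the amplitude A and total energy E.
½mv²_max = ½kA² → A = v_max√(m/k) = 0.53×√(0.53/22.3) = 0.08171 m = 8.171 cm
E = ½mv²_max = ½×0.53×0.53² = 0.07444 J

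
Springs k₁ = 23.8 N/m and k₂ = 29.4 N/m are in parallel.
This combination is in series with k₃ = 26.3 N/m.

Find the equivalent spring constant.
k₁₂ = k₁ + k₂ = 53.2 N/m (parallel)
1/k_eq = 1/k₁₂ + 1/k₃ → k_eq = 17.6 N/m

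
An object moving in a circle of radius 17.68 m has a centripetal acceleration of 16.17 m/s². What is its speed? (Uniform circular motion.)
v = √(a_c × r) = √(16.17 × 17.68) = 16.91 m/s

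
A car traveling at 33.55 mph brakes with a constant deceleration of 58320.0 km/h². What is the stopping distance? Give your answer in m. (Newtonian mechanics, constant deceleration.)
d = v₀² / (2a) (with unit conversion) = 24.99 m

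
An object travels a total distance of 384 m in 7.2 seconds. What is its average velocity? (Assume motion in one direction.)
v_avg = Δd / Δt = 384 / 7.2 = 53.33 m/s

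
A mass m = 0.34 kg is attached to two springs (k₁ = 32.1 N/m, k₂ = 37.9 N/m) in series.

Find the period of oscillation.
k_eq = k₁k₂/(k₁+k₂) = 17.38 N/m
T = 2π√(m/k_eq) = 2π√(0.34/17.38) = 0.8788 s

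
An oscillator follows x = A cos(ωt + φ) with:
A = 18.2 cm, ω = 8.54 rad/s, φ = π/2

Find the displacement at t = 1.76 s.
x = A cos(ωt + φ) = 18.2×cos(8.54×1.76 + π/2) = -11.41 cm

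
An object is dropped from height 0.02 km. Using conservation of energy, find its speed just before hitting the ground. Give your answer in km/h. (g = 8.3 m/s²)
mgh = ½mv² → v = √(2gh) = √(2×8.3×20) = 18.22 m/s = 65.6 km/h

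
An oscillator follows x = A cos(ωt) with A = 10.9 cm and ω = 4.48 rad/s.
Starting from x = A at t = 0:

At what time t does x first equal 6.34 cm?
cos(ωt) = x/A = 6.34/10.9 = 0.5817
ωt = arccos(0.5817) = 0.95 rad
t = 0.95/4.48 = 0.2121 s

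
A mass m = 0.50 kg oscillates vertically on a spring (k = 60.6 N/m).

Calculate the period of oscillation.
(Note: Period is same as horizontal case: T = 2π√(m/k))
T = 2π√(m/k) = 2π√(0.5/60.6) = 0.5707 s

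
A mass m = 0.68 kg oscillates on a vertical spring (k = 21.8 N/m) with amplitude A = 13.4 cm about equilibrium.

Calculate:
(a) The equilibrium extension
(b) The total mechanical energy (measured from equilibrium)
x_eq = mg/k = 0.68×9.81/21.8 = 0.306 m = 30.6 cm
E = ½kA² = ½×21.8×(0.134)² = 0.1957 J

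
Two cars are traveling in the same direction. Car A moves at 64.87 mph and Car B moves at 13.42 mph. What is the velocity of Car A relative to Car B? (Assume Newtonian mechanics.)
v_rel = v_A - v_B = 64.87 - 13.42 = 51.45 mph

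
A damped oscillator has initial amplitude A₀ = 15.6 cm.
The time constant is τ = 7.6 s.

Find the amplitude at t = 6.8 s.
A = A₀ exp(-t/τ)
A = A₀ exp(−t/τ) = 15.6×exp(−6.8/7.6) = 6.376 cm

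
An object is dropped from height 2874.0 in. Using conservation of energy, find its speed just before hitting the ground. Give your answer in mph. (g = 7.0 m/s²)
mgh = ½mv² → v = √(2gh) = √(2×7.0×73) = 31.97 m/s = 71.51 mph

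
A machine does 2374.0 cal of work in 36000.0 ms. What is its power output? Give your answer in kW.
P = W/t = 9933 J / 36 s = 275.9 W = 0.2759 kW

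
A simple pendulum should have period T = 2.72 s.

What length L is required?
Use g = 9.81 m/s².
T = 2π√(L/g) → L = g(T/2π)² = 9.81×(2.72/2π)² = 1.838 m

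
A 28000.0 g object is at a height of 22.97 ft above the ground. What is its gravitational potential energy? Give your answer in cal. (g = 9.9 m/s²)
PE = mgh = 28 kg × 9.9 m/s² × 7.001 m = 1941 J = 463.8 cal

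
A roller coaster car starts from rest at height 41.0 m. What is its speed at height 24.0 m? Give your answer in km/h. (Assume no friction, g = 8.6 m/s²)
mgh₁ = ½mv₂² + mgh₂ → v₂ = √(2g(h₁−h₂)) = √(2×8.6×(41−24)) = 17.1 m/s = 61.56 km/h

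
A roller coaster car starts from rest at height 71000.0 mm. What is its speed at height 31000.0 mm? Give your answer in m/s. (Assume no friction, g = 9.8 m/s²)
mgh₁ = ½mv₂² + mgh₂ → v₂ = √(2g(h₁−h₂)) = √(2×9.8×(71−31)) = 28 m/s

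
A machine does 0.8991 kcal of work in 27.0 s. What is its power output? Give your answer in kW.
P = W/t = 3762 J / 27 s = 139.3 W = 0.1393 kW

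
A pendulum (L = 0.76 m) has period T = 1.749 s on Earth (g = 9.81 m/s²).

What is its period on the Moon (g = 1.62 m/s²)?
T = 2π√(L/g), so T_moon/T_earth = √(g_earth/g_moon)
T_moon = 2π√(0.76/1.62) = 4.304 s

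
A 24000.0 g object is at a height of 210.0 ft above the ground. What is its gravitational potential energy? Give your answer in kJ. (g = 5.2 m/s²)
PE = mgh = 24 kg × 5.2 m/s² × 64.01 m = 7988 J = 7.988 kJ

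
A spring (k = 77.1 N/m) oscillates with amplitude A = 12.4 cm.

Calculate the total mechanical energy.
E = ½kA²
E = ½kA² = ½×77.1×(0.124)² = 0.5927 J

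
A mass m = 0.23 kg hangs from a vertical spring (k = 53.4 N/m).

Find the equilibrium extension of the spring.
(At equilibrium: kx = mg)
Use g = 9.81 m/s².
x_eq = mg/k = 0.23×9.81/53.4 = 0.04225 m = 4.225 cm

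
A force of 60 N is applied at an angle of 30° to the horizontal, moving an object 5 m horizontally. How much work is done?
W = Fd cosθ = 60×5×cos(30°) = 259.81 J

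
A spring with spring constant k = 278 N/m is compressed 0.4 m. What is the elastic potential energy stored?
PE = ½kx² = ½×278×0.4² = 22.24 J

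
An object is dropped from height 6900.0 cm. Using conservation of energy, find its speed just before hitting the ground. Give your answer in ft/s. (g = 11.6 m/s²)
mgh = ½mv² → v = √(2gh) = √(2×11.6×69) = 40.01 m/s = 131.3 ft/s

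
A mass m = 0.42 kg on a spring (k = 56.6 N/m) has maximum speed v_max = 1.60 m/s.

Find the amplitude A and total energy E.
½mv²_max = ½kA² → A = v_max√(m/k) = 1.6×√(0.42/56.6) = 0.1378 m = 13.78 cm
E = ½mv²_max = ½×0.42×1.6² = 0.5376 J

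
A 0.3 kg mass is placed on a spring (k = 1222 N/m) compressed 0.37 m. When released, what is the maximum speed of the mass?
½kx² = ½mv² → v = x√(k/m) = 0.37×√(1222/0.3) = 23.61 m/s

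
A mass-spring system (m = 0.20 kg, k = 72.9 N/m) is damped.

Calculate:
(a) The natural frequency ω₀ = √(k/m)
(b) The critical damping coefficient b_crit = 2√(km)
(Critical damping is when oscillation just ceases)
ω₀ = √(k/m) = √(72.9/0.2) = 19.09 rad/s
b_crit = 2√(km) = 2√(72.9×0.2) = 7.637 kg/s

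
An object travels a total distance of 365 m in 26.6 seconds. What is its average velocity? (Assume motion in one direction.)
v_avg = Δd / Δt = 365 / 26.6 = 13.72 m/s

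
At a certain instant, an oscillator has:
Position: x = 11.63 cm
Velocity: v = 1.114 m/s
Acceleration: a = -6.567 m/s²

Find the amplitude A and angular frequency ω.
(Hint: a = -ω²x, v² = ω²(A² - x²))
a = −ω²x → ω = √(|a|/x) = √(6.567/0.1163) = 7.514 rad/s
v² = ω²(A² − x²) → A = √(x² + v²/ω²) = √(0.1163² + 1.114²/7.514²) = 0.1884 m = 18.84 cm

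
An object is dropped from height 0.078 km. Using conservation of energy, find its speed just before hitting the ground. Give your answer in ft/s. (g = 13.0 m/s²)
mgh = ½mv² → v = √(2gh) = √(2×13.0×78) = 45.03 m/s = 147.7 ft/s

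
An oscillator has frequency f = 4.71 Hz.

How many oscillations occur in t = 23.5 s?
n = f×t = 4.71×23.5 = 110.7 oscillations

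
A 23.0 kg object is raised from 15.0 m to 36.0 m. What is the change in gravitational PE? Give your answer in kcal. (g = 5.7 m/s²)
ΔPE = mg(h₂ − h₁) = 23 kg × 5.7 m/s² × (36 − 15) m = 2753 J = 0.658 kcal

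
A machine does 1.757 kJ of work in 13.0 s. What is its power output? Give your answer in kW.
P = W/t = 1757 J / 13 s = 135.2 W = 0.1352 kW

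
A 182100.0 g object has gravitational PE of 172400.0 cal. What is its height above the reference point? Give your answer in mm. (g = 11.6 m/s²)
PE = mgh → h = PE/(mg) = 7.213e+05 J / (182.1 kg × 11.6 m/s²) = 341.5 m = 341500.0 mm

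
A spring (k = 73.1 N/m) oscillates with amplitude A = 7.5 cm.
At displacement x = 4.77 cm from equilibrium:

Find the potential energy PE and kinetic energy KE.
E_total = ½kA² = ½×73.1×(0.075)² = 0.2056 J
PE = ½kx² = ½×73.1×(0.0477)² = 0.08316 J
KE = E_total − PE = 0.1224 J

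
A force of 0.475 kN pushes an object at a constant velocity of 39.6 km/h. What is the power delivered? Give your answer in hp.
P = Fv = 475 N × 11 m/s = 5225 W = 7.007 hp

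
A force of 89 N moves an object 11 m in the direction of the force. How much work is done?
W = Fd = 89×11 = 979.0 J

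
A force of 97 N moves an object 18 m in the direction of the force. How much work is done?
W = Fd = 97×18 = 1746.0 J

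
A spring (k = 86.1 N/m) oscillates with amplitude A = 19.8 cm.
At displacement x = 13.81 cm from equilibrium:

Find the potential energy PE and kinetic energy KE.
E_total = ½kA² = ½×86.1×(0.198)² = 1.688 J
PE = ½kx² = ½×86.1×(0.1381)² = 0.821 J
KE = E_total − PE = 0.8667 J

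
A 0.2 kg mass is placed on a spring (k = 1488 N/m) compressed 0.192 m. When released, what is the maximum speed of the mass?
½kx² = ½mv² → v = x√(k/m) = 0.192×√(1488/0.2) = 16.56 m/s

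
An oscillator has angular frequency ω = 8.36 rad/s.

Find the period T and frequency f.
T = 2π/ω = 2π/8.36 = 0.7516 s; f = ω/2π = 1.331 Hz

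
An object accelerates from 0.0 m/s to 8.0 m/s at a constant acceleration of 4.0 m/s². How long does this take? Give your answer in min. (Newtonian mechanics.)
t = (v - v₀)/a (with unit conversion) = 0.03333 min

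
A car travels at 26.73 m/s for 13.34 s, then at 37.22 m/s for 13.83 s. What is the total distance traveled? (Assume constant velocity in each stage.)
d₁ = v₁t₁ = 26.73 × 13.34 = 356.578 m
d₂ = v₂t₂ = 37.22 × 13.83 = 514.753 m
d_total = 356.578 + 514.753 = 871.33 m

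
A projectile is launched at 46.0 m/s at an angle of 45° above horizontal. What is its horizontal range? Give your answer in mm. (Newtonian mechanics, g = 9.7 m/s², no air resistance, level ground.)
R = v₀² sin(2θ) / g (with unit conversion) = 218100.0 mm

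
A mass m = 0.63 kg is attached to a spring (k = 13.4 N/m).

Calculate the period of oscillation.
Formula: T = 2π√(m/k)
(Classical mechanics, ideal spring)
T = 2π√(m/k) = 2π√(0.63/13.4) = 1.362 s; f = 1/T = 0.734 Hz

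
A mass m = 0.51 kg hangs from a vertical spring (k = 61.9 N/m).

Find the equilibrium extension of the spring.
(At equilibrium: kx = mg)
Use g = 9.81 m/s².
x_eq = mg/k = 0.51×9.81/61.9 = 0.08083 m = 8.083 cm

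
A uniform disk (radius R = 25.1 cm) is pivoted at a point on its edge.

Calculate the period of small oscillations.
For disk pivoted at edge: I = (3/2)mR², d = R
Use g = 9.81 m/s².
I/m = (3/2)R² = 0.0945 m²; d = R = 0.251 m
T = 2π√((3/2)R²/(gR)) = 2π√(3R/(2g)) = 1.231 s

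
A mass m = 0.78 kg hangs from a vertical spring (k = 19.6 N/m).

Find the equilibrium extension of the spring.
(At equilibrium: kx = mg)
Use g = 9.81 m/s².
x_eq = mg/k = 0.78×9.81/19.6 = 0.3904 m = 39.04 cm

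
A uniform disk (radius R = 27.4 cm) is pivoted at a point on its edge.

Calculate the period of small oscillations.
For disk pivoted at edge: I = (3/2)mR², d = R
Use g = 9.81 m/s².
I/m = (3/2)R² = 0.1126 m²; d = R = 0.274 m
T = 2π√((3/2)R²/(gR)) = 2π√(3R/(2g)) = 1.286 s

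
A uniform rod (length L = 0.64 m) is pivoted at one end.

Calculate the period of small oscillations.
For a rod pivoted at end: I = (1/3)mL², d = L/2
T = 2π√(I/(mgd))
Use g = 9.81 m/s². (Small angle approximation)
I/m = (1/3)L² = 0.1365 m²; d = L/2 = 0.32 m
T = 2π√(I/(mgd)) = 2π√(0.1365/(9.81×0.32)) = 1.31 s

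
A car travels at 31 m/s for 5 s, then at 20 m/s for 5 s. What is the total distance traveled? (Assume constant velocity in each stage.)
d₁ = v₁t₁ = 31 × 5 = 155 m
d₂ = v₂t₂ = 20 × 5 = 100 m
d_total = 155 + 100 = 255 m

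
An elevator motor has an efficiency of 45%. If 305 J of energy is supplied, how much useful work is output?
W_out = η × W_in = 0.45 × 305 = 137.25 J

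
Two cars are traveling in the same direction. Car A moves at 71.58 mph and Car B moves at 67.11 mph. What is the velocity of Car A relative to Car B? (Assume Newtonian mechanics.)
v_rel = v_A - v_B = 71.58 - 67.11 = 4.47 mph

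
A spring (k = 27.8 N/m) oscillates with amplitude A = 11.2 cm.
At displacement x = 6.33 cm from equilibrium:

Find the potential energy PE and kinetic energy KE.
E_total = ½kA² = ½×27.8×(0.112)² = 0.1744 J
PE = ½kx² = ½×27.8×(0.0633)² = 0.0557 J
KE = E_total − PE = 0.1187 J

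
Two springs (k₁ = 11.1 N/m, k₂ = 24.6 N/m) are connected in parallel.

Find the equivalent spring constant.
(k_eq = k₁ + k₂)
k_eq = k₁ + k₂ = 11.1 + 24.6 = 35.7 N/m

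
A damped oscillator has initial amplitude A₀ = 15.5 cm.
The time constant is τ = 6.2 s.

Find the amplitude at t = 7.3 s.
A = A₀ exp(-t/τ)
A = A₀ exp(−t/τ) = 15.5×exp(−7.3/6.2) = 4.775 cm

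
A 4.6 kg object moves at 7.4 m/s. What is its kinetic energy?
KE = ½mv² = ½×4.6×7.4² = 125.948 J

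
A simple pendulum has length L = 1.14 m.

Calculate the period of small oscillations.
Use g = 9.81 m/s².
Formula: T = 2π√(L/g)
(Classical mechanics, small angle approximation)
T = 2π√(L/g) = 2π√(1.14/9.81) = 2.142 s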